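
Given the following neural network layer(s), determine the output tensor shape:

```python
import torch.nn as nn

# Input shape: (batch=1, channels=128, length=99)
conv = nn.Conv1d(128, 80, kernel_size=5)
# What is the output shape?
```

Input: (1, 128, 99) -> Output: (1, 80, 95)

Answer: (1, 80, 95)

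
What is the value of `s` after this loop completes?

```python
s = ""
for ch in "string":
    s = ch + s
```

Reverse 'string'
`s` takes the values: "" → "s" → "ts" → "rts" → "irts" → "nirts" → "gnirts"

Answer: "gnirts"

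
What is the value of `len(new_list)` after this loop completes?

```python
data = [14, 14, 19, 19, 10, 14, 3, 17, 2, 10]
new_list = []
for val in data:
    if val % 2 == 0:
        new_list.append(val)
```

Count even numbers in [14, 14, 19, 19, 10, 14, 3, 17, 2, 10]
`new_list` takes the values: [] → [14] → [14, 14] → [14, 14, 10] → [14, 14, 10, 14] → [14, 14, 10, 14, 2] → [14, 14, 10, 14, 2, 10]
So `len(new_list)` = 6

Answer: 6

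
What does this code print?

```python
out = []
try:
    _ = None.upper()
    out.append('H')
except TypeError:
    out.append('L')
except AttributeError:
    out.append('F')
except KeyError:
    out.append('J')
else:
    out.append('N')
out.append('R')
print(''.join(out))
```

Execution trace: 'F' (except AttributeError) → 'R' (after the try/except). Output: FR

Answer: FR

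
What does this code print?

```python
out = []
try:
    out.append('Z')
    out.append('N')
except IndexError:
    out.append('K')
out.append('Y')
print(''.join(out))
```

Execution trace: 'Z' (try body) → 'N' (try body, no exception) → 'Y' (after the try/except). Output: ZNY

Answer: ZNY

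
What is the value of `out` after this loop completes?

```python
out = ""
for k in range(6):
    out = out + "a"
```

Repeat 'a' 6 times
`out` takes the values: "" → "a" → "aa" → "aaa" → "aaaa" → "aaaaa" → "aaaaaa"

Answer: "aaaaaa"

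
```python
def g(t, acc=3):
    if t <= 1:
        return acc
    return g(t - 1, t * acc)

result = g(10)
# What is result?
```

Accumulator trace (n, acc): (10, 3) -> (9, 30) -> (8, 270) -> (7, 2160) -> (6, 15120) -> (5, 90720) -> (4, 453600) -> (3, 1814400) -> (2, 5443200) -> (1, 10886400) -> return 10886400

Answer: 10886400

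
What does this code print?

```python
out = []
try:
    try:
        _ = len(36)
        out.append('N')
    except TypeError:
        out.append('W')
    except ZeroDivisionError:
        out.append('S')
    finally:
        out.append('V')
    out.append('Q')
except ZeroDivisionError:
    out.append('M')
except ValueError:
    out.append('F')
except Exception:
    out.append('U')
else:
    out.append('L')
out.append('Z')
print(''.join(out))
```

Execution trace: 'W' (inner except TypeError) → 'V' (inner finally) → 'Q' (try body, no exception) → 'L' (else) → 'Z' (after the try/except). Output: WVQLZ

Answer: WVQLZ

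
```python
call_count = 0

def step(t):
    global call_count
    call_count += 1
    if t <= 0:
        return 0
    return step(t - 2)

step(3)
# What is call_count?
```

Linear recursion stepping by 2: 3 calls from t=3 down to ≤0.

Answer: 3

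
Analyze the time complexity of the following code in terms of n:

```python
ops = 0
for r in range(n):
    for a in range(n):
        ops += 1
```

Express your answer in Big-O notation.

Each loop level contributes: n × n. Multiplying the contributions gives O(n^2).

Answer: O(n^2)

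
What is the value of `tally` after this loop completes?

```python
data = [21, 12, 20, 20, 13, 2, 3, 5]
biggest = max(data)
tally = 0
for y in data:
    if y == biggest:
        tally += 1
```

Count of max value 21 in [21, 12, 20, 20, 13, 2, 3, 5]
`tally` takes the values: 0 → 1

Answer: 1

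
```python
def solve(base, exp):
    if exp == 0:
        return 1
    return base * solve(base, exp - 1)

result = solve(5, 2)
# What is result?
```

solve(5, 2) = 5 * 5 = 25

Answer: 25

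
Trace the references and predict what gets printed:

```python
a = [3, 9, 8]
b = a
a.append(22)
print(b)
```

Key concept: basic list aliasing.
Step by step:
`a = [3, 9, 8]` → a = [3, 9, 8]
`b = a` → b = [3, 9, 8] (same object as a)
`a.append(22)` → a = [3, 9, 8, 22] (same object as b); b = [3, 9, 8, 22] (same object as a)
`print(b)` → prints [3, 9, 8, 22]

Answer: [3, 9, 8, 22]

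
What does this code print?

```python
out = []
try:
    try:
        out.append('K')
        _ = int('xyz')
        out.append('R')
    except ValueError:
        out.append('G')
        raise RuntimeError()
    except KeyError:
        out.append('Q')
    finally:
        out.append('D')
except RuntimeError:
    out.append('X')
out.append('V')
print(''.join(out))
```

Execution trace: 'K' (inner try body) → 'G' (inner except ValueError) → 'D' (inner finally) → 'X' (outer except RuntimeError) → 'V' (after the try/except). Output: KGDXV

Answer: KGDXV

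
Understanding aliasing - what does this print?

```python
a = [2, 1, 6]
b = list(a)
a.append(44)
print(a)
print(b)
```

Key concept: list() constructor creates copy.
Step by step:
`a = [2, 1, 6]` → a = [2, 1, 6]
`b = list(a)` → b = [2, 1, 6]
`a.append(44)` → a = [2, 1, 6, 44]
`print(a)` → prints [2, 1, 6, 44]
`print(b)` → prints [2, 1, 6]

Answer:
[2, 1, 6, 44]
[2, 1, 6]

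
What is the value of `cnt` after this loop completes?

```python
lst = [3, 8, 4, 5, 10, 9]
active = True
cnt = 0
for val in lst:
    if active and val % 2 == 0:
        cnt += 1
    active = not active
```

Count even values at even positions
`cnt` takes the values: 0 → 1 → 2

Answer: 2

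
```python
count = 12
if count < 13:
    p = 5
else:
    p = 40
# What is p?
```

Trace:
`count = 12` → count = 12
`if count < 13: ...` → count < 13 is True → p = 5
So p = 5

Answer: 5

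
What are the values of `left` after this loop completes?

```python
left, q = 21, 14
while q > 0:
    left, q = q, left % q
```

GCD of 21 and 14
`left` takes the values: 21 → 14 → 7

Answer: 7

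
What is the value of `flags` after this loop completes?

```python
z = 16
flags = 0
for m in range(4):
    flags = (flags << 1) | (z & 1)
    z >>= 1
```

Reverse lowest 4 bits of 16
`flags` takes the values: 0

Answer: 0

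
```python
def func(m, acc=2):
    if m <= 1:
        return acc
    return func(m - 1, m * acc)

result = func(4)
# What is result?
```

Accumulator trace (n, acc): (4, 2) -> (3, 8) -> (2, 24) -> (1, 48) -> return 48

Answer: 48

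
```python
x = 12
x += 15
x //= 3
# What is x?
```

Trace:
`x = 12` → x = 12
`x += 15` → x = 27
`x //= 3` → x = 9
So x = 9

Answer: 9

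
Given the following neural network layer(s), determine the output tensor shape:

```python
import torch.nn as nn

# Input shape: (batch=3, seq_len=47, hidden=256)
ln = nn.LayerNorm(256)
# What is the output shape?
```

Input: (3, 47, 256) -> Output: (3, 47, 256)

Answer: (3, 47, 256)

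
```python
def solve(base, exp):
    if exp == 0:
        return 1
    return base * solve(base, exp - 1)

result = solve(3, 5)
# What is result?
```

solve(3, 5) = 3 * 3 * 3 * 3 * 3 = 243

Answer: 243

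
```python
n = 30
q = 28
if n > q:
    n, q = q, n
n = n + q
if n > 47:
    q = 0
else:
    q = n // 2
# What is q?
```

Trace:
`n = 30` → n = 30
`q = 28` → q = 28
`if n > q: ...` → n > q is True → n = 28; q = 30
`n = n + q` → n = 58
`if n > 47: ...` → n > 47 is True → q = 0
So q = 0

Answer: 0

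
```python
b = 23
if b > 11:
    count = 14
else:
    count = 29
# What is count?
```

Trace:
`b = 23` → b = 23
`if b > 11: ...` → b > 11 is True → count = 14
So count = 14

Answer: 14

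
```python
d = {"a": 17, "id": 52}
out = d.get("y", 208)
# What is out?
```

Trace:
`d = {"a": 17, "id": 52}` → d = {'a': 17, 'id': 52}
`out = d.get("y", 208)` → out = 208
So out = 208

Answer: 208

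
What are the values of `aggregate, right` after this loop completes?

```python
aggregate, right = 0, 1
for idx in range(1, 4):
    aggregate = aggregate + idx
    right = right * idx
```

Sum and factorial of 1 to 3
`aggregate, right` takes the values: (0, 1) → (1, 1) → (3, 1) → (3, 2) → (6, 2) → (6, 6)

Answer: 6, 6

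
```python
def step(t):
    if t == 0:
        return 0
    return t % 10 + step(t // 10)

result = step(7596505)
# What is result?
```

Sum of digits of 7596505: 5 + 0 + 5 + 6 + 9 + 5 + 7 = 37

Answer: 37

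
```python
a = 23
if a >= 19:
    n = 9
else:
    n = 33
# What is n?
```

Trace:
`a = 23` → a = 23
`if a >= 19: ...` → a >= 19 is True → n = 9
So n = 9

Answer: 9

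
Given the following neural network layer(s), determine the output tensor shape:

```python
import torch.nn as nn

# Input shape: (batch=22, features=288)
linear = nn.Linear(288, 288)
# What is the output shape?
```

Input: (22, 288) -> Output: (22, 288)

Answer: (22, 288)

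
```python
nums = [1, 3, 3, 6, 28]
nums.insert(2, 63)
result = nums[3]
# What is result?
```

Trace:
`nums = [1, 3, 3, 6, 28]` → nums = [1, 3, 3, 6, 28]
`nums.insert(2, 63)` → nums = [1, 3, 63, 3, 6, 28]
`result = nums[3]` → result = 3
So result = 3

Answer: 3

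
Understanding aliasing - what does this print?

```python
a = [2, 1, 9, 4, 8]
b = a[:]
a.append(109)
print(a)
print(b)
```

Key concept: slice [:] creates copy.
Step by step:
`a = [2, 1, 9, 4, 8]` → a = [2, 1, 9, 4, 8]
`b = a[:]` → b = [2, 1, 9, 4, 8]
`a.append(109)` → a = [2, 1, 9, 4, 8, 109]
`print(a)` → prints [2, 1, 9, 4, 8, 109]
`print(b)` → prints [2, 1, 9, 4, 8]

Answer:
[2, 1, 9, 4, 8, 109]
[2, 1, 9, 4, 8]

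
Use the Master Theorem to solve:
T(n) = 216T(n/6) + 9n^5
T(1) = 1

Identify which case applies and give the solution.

a=216, b=6, f(n)=9n^5. log_6(216) = 3. Since c=5 > 3 and the regularity condition holds (216(n/6)^5 = (216/6^5)n^5 with 216/6^5 < 1), Case 3 applies: T(n) = Θ(f(n)) = O(n^5).

Answer: O(n^5) - Case 3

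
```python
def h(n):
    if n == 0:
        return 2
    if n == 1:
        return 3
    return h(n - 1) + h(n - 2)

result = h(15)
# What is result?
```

Build up from base cases: h(0)=2, h(1)=3, h(2)=5, h(3)=8, h(4)=13, h(5)=21, h(6)=34, ..., h(15)=2584

Answer: 2584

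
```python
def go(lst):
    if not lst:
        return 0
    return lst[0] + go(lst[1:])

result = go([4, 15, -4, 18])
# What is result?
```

4 + 15 + (-4) + 18 + 0 = 33

Answer: 33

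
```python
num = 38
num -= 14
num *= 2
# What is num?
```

Trace:
`num = 38` → num = 38
`num -= 14` → num = 24
`num *= 2` → num = 48
So num = 48

Answer: 48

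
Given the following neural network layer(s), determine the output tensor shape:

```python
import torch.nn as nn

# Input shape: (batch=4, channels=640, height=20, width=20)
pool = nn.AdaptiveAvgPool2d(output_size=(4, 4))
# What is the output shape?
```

Input: (4, 640, 20, 20) -> Output: (4, 640, 4, 4)

Answer: (4, 640, 4, 4)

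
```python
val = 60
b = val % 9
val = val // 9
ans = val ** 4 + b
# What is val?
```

Trace:
`val = 60` → val = 60
`b = val % 9` → b = 6
`val = val // 9` → val = 6
`ans = val ** 4 + b` → ans = 1302
So val = 6

Answer: 6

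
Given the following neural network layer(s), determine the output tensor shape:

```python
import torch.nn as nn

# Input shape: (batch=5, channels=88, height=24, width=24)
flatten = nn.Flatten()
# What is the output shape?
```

Input: (5, 88, 24, 24) -> Output: (5, 50688)

Answer: (5, 50688)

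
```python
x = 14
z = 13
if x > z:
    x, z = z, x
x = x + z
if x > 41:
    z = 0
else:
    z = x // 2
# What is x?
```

Trace:
`x = 14` → x = 14
`z = 13` → z = 13
`if x > z: ...` → x > z is True → x = 13; z = 14
`x = x + z` → x = 27
`if x > 41: ...` → x > 41 is False, take else branch → z = 13
So x = 27

Answer: 27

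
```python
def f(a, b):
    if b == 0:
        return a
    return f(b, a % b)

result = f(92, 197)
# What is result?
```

f(92, 197) -> f(197, 92) -> f(92, 13) -> f(13, 1) -> f(1, 0) -> 1

Answer: 1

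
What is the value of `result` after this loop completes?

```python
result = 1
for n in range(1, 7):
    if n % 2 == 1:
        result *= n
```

Product of odd numbers 1 to 6
`result` takes the values: 1 → 3 → 15

Answer: 15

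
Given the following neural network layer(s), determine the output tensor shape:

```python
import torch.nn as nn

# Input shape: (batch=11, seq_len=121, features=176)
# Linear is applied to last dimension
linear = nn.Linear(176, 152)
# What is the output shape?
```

Input: (11, 121, 176) -> Output: (11, 121, 152)

Answer: (11, 121, 152)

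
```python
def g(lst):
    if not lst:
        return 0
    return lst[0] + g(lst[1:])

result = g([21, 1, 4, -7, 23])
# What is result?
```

21 + 1 + 4 + (-7) + 23 + 0 = 42

Answer: 42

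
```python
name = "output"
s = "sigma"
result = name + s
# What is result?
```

Trace:
`name = "output"` → name = 'output'
`s = "sigma"` → s = 'sigma'
`result = name + s` → result = 'outputsigma'
So result = 'outputsigma'

Answer: 'outputsigma'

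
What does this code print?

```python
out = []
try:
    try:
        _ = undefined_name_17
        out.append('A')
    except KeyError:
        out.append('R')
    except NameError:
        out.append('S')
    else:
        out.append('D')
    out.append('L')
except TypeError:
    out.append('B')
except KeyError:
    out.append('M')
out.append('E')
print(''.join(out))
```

Execution trace: 'S' (inner except NameError) → 'L' (try body, no exception) → 'E' (after the try/except). Output: SLE

Answer: SLE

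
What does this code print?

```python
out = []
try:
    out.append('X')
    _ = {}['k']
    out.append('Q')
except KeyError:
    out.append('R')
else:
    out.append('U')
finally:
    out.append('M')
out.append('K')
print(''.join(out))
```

Execution trace: 'X' (try body) → 'R' (except KeyError) → 'M' (finally) → 'K' (after the try/except). Output: XRMK

Answer: XRMK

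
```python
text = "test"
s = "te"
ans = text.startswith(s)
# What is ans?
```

Trace:
`text = "test"` → text = 'test'
`s = "te"` → s = 'te'
`ans = text.startswith(s)` → ans = True
So ans = True

Answer: True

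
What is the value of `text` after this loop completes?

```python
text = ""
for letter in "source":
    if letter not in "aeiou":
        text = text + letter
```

Remove vowels from 'source'
`text` takes the values: "" → "s" → "sr" → "src"

Answer: "src"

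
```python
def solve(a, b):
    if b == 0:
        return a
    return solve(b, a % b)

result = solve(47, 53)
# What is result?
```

solve(47, 53) -> solve(53, 47) -> solve(47, 6) -> solve(6, 5) -> solve(5, 1) -> solve(1, 0) -> 1

Answer: 1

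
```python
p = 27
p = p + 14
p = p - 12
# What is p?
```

Trace:
`p = 27` → p = 27
`p = p + 14` → p = 41
`p = p - 12` → p = 29
So p = 29

Answer: 29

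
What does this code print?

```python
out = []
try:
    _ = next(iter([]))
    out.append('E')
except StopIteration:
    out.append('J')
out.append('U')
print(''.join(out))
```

Execution trace: 'J' (except StopIteration) → 'U' (after the try/except). Output: JU

Answer: JU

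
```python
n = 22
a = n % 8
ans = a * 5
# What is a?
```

Trace:
`n = 22` → n = 22
`a = n % 8` → a = 6
`ans = a * 5` → ans = 30
So a = 6

Answer: 6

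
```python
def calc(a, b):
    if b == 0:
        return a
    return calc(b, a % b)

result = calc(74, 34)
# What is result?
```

calc(74, 34) -> calc(34, 6) -> calc(6, 4) -> calc(4, 2) -> calc(2, 0) -> 2

Answer: 2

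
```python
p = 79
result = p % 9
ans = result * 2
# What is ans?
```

Trace:
`p = 79` → p = 79
`result = p % 9` → result = 7
`ans = result * 2` → ans = 14
So ans = 14

Answer: 14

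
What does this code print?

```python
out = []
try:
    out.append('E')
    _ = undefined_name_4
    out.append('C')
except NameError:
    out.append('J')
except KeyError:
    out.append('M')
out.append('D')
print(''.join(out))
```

Execution trace: 'E' (try body) → 'J' (except NameError) → 'D' (after the try/except). Output: EJD

Answer: EJD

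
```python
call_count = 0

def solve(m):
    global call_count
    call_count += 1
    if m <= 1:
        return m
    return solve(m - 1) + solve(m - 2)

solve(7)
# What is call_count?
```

Calls(m) = 1 + Calls(m-1) + Calls(m-2); Calls(0)=Calls(1)=1. For m=7 this gives 41.

Answer: 41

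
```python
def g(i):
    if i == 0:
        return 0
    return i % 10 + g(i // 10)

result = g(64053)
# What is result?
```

Sum of digits of 64053: 3 + 5 + 0 + 4 + 6 = 18

Answer: 18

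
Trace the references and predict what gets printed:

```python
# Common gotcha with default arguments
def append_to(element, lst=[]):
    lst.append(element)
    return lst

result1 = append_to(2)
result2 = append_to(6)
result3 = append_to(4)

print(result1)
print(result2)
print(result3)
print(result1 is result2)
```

Key concept: mutable default argument gotcha.
Step by step:
`result1 = append_to(2)` → result1 = [2]
`result2 = append_to(6)` → result1 = [2, 6] (same object as result2); result2 = [2, 6] (same object as result1)
`result3 = append_to(4)` → result1 = [2, 6, 4] (same object as result2, result3); result2 = [2, 6, 4] (same object as result1, result3); result3 = [2, 6, 4] (same object as result1, result2)
`print(result1)` → prints [2, 6, 4]
`print(result2)` → prints [2, 6, 4]
`print(result3)` → prints [2, 6, 4]
`print(result1 is result2)` → prints True

Answer:
[2, 6, 4]
[2, 6, 4]
[2, 6, 4]
True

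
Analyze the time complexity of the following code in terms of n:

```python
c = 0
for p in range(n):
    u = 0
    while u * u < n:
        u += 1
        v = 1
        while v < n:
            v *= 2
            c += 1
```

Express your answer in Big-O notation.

Each loop level contributes: n × √n × log n. Multiplying the contributions gives O(n√n log n).

Answer: O(n√n log n)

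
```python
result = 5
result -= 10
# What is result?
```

Trace:
`result = 5` → result = 5
`result -= 10` → result = -5
So result = -5

Answer: -5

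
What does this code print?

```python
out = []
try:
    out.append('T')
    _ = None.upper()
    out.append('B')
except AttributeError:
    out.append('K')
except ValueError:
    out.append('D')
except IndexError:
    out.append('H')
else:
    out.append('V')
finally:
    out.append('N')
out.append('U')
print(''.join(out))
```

Execution trace: 'T' (try body) → 'K' (except AttributeError) → 'N' (finally) → 'U' (after the try/except). Output: TKNU

Answer: TKNU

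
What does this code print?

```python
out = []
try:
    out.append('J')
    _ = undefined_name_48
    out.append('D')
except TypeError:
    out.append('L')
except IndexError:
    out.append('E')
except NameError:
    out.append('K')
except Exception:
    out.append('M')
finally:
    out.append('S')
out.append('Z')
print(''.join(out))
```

Execution trace: 'J' (try body) → 'K' (except NameError) → 'S' (finally) → 'Z' (after the try/except). Output: JKSZ

Answer: JKSZ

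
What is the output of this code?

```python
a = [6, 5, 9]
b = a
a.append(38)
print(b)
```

Key concept: basic list aliasing.
Step by step:
`a = [6, 5, 9]` → a = [6, 5, 9]
`b = a` → b = [6, 5, 9] (same object as a)
`a.append(38)` → a = [6, 5, 9, 38] (same object as b); b = [6, 5, 9, 38] (same object as a)
`print(b)` → prints [6, 5, 9, 38]

Answer: [6, 5, 9, 38]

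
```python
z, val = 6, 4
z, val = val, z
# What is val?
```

Trace:
`z, val = 6, 4` → z = 6; val = 4
`z, val = val, z` → z = 4; val = 6
So val = 6

Answer: 6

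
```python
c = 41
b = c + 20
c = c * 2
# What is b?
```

Trace:
`c = 41` → c = 41
`b = c + 20` → b = 61
`c = c * 2` → c = 82
So b = 61

Answer: 61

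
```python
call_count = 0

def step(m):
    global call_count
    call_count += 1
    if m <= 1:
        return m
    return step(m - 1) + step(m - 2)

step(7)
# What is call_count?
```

Calls(m) = 1 + Calls(m-1) + Calls(m-2); Calls(0)=Calls(1)=1. For m=7 this gives 41.

Answer: 41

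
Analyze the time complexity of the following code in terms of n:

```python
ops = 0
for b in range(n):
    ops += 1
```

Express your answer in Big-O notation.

Each loop level contributes: n. Multiplying the contributions gives O(n).

Answer: O(n)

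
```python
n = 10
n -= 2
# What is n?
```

Trace:
`n = 10` → n = 10
`n -= 2` → n = 8
So n = 8

Answer: 8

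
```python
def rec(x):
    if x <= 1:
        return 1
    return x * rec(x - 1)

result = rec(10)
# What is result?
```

rec(10) = 10 * 9 * 8 * 7 * 6 * 5 * 4 * 3 * 2 * 1 = 3628800

Answer: 3628800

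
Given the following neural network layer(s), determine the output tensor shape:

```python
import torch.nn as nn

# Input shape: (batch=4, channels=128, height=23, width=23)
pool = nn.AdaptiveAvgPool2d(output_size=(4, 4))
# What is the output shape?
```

Input: (4, 128, 23, 23) -> Output: (4, 128, 4, 4)

Answer: (4, 128, 4, 4)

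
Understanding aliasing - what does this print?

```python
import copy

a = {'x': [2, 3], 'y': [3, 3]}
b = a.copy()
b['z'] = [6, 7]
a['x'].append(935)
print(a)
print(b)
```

Key concept: shallow copy of dict with mutable values.
Step by step:
`a = {'x': [2, 3], 'y': [3, 3]}` → a = {'x': [2, 3], 'y': [3, 3]}
`b = a.copy()` → b = {'x': [2, 3], 'y': [3, 3]}
`b['z'] = [6, 7]` → b = {'x': [2, 3], 'y': [3, 3], 'z': [6, 7]}
`a['x'].append(935)` → a = {'x': [2, 3, 935], 'y': [3, 3]}; b = {'x': [2, 3, 935], 'y': [3, 3], 'z': [6, 7]}
`print(a)` → prints {'x': [2, 3, 935], 'y': [3, 3]}
`print(b)` → prints {'x': [2, 3, 935], 'y': [3, 3], 'z': [6, 7]}

Answer:
{'x': [2, 3, 935], 'y': [3, 3]}
{'x': [2, 3, 935], 'y': [3, 3], 'z': [6, 7]}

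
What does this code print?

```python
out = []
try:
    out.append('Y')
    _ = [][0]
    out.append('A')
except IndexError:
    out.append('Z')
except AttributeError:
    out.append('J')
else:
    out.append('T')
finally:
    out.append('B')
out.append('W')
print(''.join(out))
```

Execution trace: 'Y' (try body) → 'Z' (except IndexError) → 'B' (finally) → 'W' (after the try/except). Output: YZBW

Answer: YZBW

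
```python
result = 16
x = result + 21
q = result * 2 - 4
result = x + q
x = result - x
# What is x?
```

Trace:
`result = 16` → result = 16
`x = result + 21` → x = 37
`q = result * 2 - 4` → q = 28
`result = x + q` → result = 65
`x = result - x` → x = 28
So x = 28

Answer: 28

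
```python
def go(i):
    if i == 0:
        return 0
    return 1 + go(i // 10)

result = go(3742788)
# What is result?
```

Count of digits of 3742788: 7

Answer: 7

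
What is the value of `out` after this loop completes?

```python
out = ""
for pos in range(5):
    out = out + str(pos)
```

Concatenate digits 0 to 4
`out` takes the values: "" → "0" → "01" → "012" → "0123" → "01234"

Answer: "01234"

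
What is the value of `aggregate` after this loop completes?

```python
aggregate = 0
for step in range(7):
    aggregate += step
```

Sum of 0 to 6 = 21
`aggregate` takes the values: 0 → 1 → 3 → 6 → 10 → 15 → 21

Answer: 21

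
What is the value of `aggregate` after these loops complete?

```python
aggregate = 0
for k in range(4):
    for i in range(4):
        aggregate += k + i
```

Sum of all k+i for k,i in 4x4
`aggregate` takes the values: 0 → 1 → 3 → 6 → 7 → 9 → 12 → 16 → 18 → 21 → 25 → 30 → 33 → 37 → 42 → 48

Answer: 48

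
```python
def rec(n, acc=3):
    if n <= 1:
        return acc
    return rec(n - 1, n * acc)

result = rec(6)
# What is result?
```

Accumulator trace (n, acc): (6, 3) -> (5, 18) -> (4, 90) -> (3, 360) -> (2, 1080) -> (1, 2160) -> return 2160

Answer: 2160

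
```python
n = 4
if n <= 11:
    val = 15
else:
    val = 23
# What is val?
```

Trace:
`n = 4` → n = 4
`if n <= 11: ...` → n <= 11 is True → val = 15
So val = 15

Answer: 15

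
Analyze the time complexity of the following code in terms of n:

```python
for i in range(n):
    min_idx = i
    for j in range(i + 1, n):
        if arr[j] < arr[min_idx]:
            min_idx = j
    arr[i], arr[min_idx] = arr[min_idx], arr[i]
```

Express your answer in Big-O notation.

This is Selection sort. Time complexity: O(n²).

Answer: O(n²)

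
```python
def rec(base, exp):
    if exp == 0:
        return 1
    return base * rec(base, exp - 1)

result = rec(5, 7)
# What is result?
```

rec(5, 7) = 5 * 5 * 5 * 5 * 5 * 5 * 5 = 78125

Answer: 78125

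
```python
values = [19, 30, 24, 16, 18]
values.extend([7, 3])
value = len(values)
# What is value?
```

Trace:
`values = [19, 30, 24, 16, 18]` → values = [19, 30, 24, 16, 18]
`values.extend([7, 3])` → values = [19, 30, 24, 16, 18, 7, 3]
`value = len(values)` → value = 7
So value = 7

Answer: 7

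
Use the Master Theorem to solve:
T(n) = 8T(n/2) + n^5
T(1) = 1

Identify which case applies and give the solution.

a=8, b=2, f(n)=n^5. log_2(8) = 3. Since c=5 > 3 and the regularity condition holds (8(n/2)^5 = (8/2^5)n^5 with 8/2^5 < 1), Case 3 applies: T(n) = Θ(f(n)) = O(n^5).

Answer: O(n^5) - Case 3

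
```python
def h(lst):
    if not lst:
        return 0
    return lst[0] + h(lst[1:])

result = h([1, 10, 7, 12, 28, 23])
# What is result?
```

1 + 10 + 7 + 12 + 28 + 23 + 0 = 81

Answer: 81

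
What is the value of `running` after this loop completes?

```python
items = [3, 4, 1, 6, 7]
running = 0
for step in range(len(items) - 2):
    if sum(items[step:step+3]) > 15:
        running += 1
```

Count windows with sum > 15
`running` takes the values: 0

Answer: 0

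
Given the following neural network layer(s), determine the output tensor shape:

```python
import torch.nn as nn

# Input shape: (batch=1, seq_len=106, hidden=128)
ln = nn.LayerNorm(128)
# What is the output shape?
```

Input: (1, 106, 128) -> Output: (1, 106, 128)

Answer: (1, 106, 128)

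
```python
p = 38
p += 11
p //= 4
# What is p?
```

Trace:
`p = 38` → p = 38
`p += 11` → p = 49
`p //= 4` → p = 12
So p = 12

Answer: 12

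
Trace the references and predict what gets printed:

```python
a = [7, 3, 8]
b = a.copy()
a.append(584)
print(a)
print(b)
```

Key concept: list.copy() creates independent copy.
Step by step:
`a = [7, 3, 8]` → a = [7, 3, 8]
`b = a.copy()` → b = [7, 3, 8]
`a.append(584)` → a = [7, 3, 8, 584]
`print(a)` → prints [7, 3, 8, 584]
`print(b)` → prints [7, 3, 8]

Answer:
[7, 3, 8, 584]
[7, 3, 8]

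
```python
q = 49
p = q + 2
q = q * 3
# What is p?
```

Trace:
`q = 49` → q = 49
`p = q + 2` → p = 51
`q = q * 3` → q = 147
So p = 51

Answer: 51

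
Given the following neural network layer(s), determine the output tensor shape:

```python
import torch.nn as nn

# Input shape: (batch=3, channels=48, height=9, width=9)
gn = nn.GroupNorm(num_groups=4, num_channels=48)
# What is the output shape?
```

Input: (3, 48, 9, 9) -> Output: (3, 48, 9, 9)

Answer: (3, 48, 9, 9)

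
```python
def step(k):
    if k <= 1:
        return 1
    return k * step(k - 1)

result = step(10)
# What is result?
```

step(10) = 10 * 9 * 8 * 7 * 6 * 5 * 4 * 3 * 2 * 1 = 3628800

Answer: 3628800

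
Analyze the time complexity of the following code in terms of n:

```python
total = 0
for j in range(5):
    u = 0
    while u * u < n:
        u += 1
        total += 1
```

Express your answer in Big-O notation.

Each loop level contributes: 1 × √n. Multiplying the contributions gives O(√n).

Answer: O(√n)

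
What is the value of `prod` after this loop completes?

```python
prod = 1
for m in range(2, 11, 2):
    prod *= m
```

Product of even numbers 2 to 10
`prod` takes the values: 1 → 2 → 8 → 48 → 384 → 3840

Answer: 3840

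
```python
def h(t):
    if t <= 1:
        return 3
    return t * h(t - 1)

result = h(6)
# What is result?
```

h(6) = 6 * 5 * 4 * 3 * 2 * 3 = 2160

Answer: 2160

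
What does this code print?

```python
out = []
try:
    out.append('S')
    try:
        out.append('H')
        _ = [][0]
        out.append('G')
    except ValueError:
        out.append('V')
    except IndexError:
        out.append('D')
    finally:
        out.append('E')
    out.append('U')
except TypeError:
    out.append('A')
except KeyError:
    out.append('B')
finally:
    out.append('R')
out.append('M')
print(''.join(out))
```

Execution trace: 'S' (try body) → 'H' (inner try body) → 'D' (inner except IndexError) → 'E' (inner finally) → 'U' (try body, no exception) → 'R' (finally) → 'M' (after the try/except). Output: SHDEURM

Answer: SHDEURM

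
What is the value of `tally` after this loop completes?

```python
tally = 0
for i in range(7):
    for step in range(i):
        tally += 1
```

Triangle number: 0+1+2+...+6
`tally` takes the values: 0 → 1 → 2 → 3 → 4 → 5 → 6 → 7 → 8 → 9 → 10 → 11 → 12 → 13 → 14 → 15 → 16 → 17 → 18 → 19 → 20 → 21

Answer: 21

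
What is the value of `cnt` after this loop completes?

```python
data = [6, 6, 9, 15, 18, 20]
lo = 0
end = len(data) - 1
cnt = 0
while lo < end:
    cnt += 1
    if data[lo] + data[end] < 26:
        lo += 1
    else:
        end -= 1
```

Steps to find pair summing to 26
`cnt` takes the values: 0 → 1 → 2 → 3 → 4 → 5

Answer: 5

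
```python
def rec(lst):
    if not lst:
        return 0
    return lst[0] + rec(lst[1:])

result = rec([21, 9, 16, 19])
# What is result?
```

21 + 9 + 16 + 19 + 0 = 65

Answer: 65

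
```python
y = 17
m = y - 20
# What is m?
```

Trace:
`y = 17` → y = 17
`m = y - 20` → m = -3
So m = -3

Answer: -3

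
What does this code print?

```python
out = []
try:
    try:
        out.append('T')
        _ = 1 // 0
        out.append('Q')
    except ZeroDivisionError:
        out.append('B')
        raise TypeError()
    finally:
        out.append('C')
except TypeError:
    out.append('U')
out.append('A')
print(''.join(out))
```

Execution trace: 'T' (inner try body) → 'B' (inner except ZeroDivisionError) → 'C' (inner finally) → 'U' (outer except TypeError) → 'A' (after the try/except). Output: TBCUA

Answer: TBCUA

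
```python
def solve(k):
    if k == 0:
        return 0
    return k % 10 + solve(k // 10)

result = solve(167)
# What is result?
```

Sum of digits of 167: 7 + 6 + 1 = 14

Answer: 14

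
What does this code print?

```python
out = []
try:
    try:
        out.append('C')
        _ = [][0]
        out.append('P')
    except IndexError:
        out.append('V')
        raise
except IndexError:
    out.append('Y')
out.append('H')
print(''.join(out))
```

Execution trace: 'C' (inner try body) → 'V' (inner except IndexError) → 'Y' (outer except IndexError) → 'H' (after the try/except). Output: CVYH

Answer: CVYH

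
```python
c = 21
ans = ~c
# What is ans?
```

Trace:
`c = 21` → c = 21
`ans = ~c` → ans = -22
So ans = -22

Answer: -22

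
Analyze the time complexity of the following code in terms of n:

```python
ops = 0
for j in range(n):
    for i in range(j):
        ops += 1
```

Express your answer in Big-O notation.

Each loop level contributes: n × n. Multiplying the contributions gives O(n^2).

Answer: O(n^2)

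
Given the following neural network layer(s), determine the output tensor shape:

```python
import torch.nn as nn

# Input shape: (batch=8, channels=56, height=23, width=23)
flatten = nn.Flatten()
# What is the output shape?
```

Input: (8, 56, 23, 23) -> Output: (8, 29624)

Answer: (8, 29624)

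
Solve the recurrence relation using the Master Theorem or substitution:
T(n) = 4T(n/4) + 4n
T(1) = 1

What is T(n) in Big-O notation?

By Master Theorem: a=4, b=4, f(n)=4n. Since log_4(4) = 1 and f(n) = Θ(n^1), Case 2 applies. T(n) = O(n log n).

Answer: O(n log n)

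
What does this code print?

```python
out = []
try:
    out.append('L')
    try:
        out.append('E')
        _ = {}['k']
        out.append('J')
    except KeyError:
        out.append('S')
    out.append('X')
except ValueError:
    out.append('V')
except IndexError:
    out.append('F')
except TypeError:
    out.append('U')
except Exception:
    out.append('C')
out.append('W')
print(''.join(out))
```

Execution trace: 'L' (try body) → 'E' (inner try body) → 'S' (inner except KeyError) → 'X' (try body, no exception) → 'W' (after the try/except). Output: LESXW

Answer: LESXW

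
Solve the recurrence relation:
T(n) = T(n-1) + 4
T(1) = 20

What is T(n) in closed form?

Unrolling: T(n) = T(1) + 4·(n-1) = 20 + 4(n-1) = 4n + 16.

Answer: T(n) = 4n + 16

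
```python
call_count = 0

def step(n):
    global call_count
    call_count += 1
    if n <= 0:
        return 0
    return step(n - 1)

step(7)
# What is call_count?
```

Linear recursion stepping by 1: 8 calls from n=7 down to ≤0.

Answer: 8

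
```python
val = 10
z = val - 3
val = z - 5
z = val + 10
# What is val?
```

Trace:
`val = 10` → val = 10
`z = val - 3` → z = 7
`val = z - 5` → val = 2
`z = val + 10` → z = 12
So val = 2

Answer: 2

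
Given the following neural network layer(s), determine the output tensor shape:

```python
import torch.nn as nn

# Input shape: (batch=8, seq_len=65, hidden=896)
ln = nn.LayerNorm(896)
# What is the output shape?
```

Input: (8, 65, 896) -> Output: (8, 65, 896)

Answer: (8, 65, 896)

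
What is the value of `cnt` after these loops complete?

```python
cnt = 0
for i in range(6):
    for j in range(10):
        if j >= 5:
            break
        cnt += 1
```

Inner breaks at 5, outer runs 6 times
`cnt` takes the values: 0 → 1 → 2 → 3 → 4 → 5 → 6 → 7 → 8 → 9 → 10 → 11 → 12 → 13 → 14 → 15 → 16 → 17 → 18 → 19 → 20 → 21 → 22 → 23 → 24 → 25 → 26 → 27 → 28 → 29 → 30

Answer: 30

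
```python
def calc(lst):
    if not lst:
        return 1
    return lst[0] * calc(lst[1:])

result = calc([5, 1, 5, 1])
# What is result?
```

Product over [5, 1, 5, 1] = 5 * 1 * 5 * 1 = 25

Answer: 25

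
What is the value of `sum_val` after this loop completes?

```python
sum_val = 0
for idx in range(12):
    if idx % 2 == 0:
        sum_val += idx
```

Sum of even numbers 0 to 11
`sum_val` takes the values: 0 → 2 → 6 → 12 → 20 → 30

Answer: 30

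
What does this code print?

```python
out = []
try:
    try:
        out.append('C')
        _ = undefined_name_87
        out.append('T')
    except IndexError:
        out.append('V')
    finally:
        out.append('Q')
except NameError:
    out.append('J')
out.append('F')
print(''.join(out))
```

Execution trace: 'C' (inner try body) → 'Q' (inner finally) → 'J' (outer except NameError) → 'F' (after the try/except). Output: CQJF

Answer: CQJF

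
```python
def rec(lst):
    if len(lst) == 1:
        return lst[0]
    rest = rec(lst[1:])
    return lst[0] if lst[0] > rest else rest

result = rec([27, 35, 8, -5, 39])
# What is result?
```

Recursive max over [27, 35, 8, -5, 39] = 39

Answer: 39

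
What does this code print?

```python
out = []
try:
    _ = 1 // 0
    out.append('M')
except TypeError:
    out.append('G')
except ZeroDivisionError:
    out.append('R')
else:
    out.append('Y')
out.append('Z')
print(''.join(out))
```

Execution trace: 'R' (except ZeroDivisionError) → 'Z' (after the try/except). Output: RZ

Answer: RZ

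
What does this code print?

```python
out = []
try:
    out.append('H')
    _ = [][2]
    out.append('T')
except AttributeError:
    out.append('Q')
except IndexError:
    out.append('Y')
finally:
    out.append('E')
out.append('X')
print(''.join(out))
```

Execution trace: 'H' (try body) → 'Y' (except IndexError) → 'E' (finally) → 'X' (after the try/except). Output: HYEX

Answer: HYEX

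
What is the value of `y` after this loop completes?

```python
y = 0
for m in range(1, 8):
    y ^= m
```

XOR of 1 to 7
`y` takes the values: 0 → 1 → 3 → 0 → 4 → 1 → 7 → 0

Answer: 0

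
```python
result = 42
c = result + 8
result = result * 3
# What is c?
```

Trace:
`result = 42` → result = 42
`c = result + 8` → c = 50
`result = result * 3` → result = 126
So c = 50

Answer: 50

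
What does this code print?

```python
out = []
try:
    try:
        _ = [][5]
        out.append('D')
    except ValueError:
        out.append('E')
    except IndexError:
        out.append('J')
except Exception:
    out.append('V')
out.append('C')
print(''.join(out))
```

Execution trace: 'J' (inner except IndexError) → 'C' (after the try/except). Output: JC

Answer: JC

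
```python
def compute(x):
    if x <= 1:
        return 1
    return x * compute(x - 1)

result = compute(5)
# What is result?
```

compute(5) = 5 * 4 * 3 * 2 * 1 = 120

Answer: 120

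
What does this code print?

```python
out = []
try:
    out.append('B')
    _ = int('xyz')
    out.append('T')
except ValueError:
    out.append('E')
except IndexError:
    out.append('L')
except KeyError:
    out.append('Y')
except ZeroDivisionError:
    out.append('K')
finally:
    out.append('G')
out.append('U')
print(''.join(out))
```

Execution trace: 'B' (try body) → 'E' (except ValueError) → 'G' (finally) → 'U' (after the try/except). Output: BEGU

Answer: BEGU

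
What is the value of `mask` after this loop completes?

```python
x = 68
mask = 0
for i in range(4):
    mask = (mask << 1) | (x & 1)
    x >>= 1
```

Reverse lowest 4 bits of 68
`mask` takes the values: 0 → 1 → 2

Answer: 2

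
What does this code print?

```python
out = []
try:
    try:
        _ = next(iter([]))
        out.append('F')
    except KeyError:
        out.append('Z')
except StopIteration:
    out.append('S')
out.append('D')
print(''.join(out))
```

Execution trace: 'S' (outer except StopIteration) → 'D' (after the try/except). Output: SD

Answer: SD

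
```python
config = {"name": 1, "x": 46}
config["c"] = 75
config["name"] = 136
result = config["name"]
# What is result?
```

Trace:
`config = {"name": 1, "x": 46}` → config = {'name': 1, 'x': 46}
`config["c"] = 75` → config = {'name': 1, 'x': 46, 'c': 75}
`config["name"] = 136` → config = {'name': 136, 'x': 46, 'c': 75}
`result = config["name"]` → result = 136
So result = 136

Answer: 136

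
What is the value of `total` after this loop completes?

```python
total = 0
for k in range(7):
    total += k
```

Sum of 0 to 6 = 21
`total` takes the values: 0 → 1 → 3 → 6 → 10 → 15 → 21

Answer: 21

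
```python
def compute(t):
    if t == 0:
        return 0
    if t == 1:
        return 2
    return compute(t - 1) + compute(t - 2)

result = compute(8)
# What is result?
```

Build up from base cases: compute(0)=0, compute(1)=2, compute(2)=2, compute(3)=4, compute(4)=6, compute(5)=10, compute(6)=16, ..., compute(8)=42

Answer: 42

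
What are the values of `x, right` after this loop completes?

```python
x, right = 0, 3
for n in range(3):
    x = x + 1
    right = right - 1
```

x goes 0→3, right goes 3→0
`x, right` takes the values: (0, 3) → (1, 3) → (1, 2) → (2, 2) → (2, 1) → (3, 1) → (3, 0)

Answer: 3, 0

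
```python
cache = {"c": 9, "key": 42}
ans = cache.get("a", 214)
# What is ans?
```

Trace:
`cache = {"c": 9, "key": 42}` → cache = {'c': 9, 'key': 42}
`ans = cache.get("a", 214)` → ans = 214
So ans = 214

Answer: 214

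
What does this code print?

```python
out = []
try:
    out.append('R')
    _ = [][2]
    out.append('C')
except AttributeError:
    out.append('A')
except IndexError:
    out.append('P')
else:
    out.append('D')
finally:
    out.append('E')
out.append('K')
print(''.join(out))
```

Execution trace: 'R' (try body) → 'P' (except IndexError) → 'E' (finally) → 'K' (after the try/except). Output: RPEK

Answer: RPEK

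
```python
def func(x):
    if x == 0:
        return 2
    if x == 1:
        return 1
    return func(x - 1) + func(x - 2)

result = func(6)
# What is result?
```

Build up from base cases: func(0)=2, func(1)=1, func(2)=3, func(3)=4, func(4)=7, func(5)=11, func(6)=18

Answer: 18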